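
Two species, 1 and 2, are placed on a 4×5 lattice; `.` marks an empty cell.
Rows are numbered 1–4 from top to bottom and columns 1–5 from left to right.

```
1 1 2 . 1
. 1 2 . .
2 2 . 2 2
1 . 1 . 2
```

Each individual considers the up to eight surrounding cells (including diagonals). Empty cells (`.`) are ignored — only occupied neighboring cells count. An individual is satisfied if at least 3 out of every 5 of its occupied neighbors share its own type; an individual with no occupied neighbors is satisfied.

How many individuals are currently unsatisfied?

Row 1: (1,1)1 2/2 satisfied · (1,2)1 2/4 not · (1,3)2 1/3 not · (1,5)1 0/0 satisfied
Row 2: (2,2)1 2/6 not · (2,3)2 3/5 satisfied
Row 3: (3,1)2 1/3 not · (3,2)2 2/5 not · (3,4)2 3/4 satisfied · (3,5)2 2/2 satisfied
Row 4: (4,1)1 0/2 not · (4,3)1 0/2 not · (4,5)2 2/2 satisfied
Unsatisfied: (1,2), (1,3), (2,2), (3,1), (3,2), (4,1), (4,3) — 7 in total.

7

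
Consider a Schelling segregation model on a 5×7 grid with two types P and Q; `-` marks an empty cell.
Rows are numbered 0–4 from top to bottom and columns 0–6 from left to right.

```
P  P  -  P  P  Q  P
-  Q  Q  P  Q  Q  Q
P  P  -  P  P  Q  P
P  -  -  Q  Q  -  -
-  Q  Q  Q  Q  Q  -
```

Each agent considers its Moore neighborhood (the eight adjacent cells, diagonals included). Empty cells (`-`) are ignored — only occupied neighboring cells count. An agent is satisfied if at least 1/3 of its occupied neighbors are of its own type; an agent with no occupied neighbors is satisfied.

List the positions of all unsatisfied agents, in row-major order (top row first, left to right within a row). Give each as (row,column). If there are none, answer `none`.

(0,6), (1,1), (1,2), (2,4), (2,6)

(0,0)P 1/2 ok
(0,1)P 1/3 ok
(0,3)P 2/4 ok
(0,4)P 2/5 ok
(0,5)Q 3/5 ok
(0,6)P 0/3 unhappy
(1,1)Q 1/5 unhappy
(1,2)Q 1/6 unhappy
(1,3)P 4/6 ok
(1,4)Q 3/8 ok
(1,5)Q 4/8 ok
(1,6)Q 3/5 ok
(2,0)P 2/3 ok
(2,1)P 2/4 ok
(2,3)P 2/6 ok
(2,4)P 2/7 unhappy
(2,5)Q 4/6 ok
(2,6)P 0/3 unhappy
(3,0)P 2/3 ok
(3,3)Q 4/6 ok
(3,4)Q 5/7 ok
(4,1)Q 1/2 ok
(4,2)Q 3/3 ok
(4,3)Q 4/4 ok
(4,4)Q 4/4 ok
(4,5)Q 2/2 ok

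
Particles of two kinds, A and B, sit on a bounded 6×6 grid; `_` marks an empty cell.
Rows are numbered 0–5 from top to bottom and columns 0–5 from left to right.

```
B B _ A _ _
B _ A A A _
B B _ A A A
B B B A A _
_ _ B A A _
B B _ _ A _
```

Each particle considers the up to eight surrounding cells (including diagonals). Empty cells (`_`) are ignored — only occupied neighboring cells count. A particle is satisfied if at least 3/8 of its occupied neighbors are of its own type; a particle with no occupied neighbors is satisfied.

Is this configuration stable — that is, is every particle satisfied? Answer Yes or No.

Yes

(0,0)B 2/2 satisfied
(0,1)B 2/3 satisfied
(0,3)A 3/3 satisfied
(1,0)B 4/4 satisfied
(1,2)A 3/5 satisfied
(1,3)A 5/5 satisfied
(1,4)A 5/5 satisfied
(2,0)B 4/4 satisfied
(2,1)B 5/6 satisfied
(2,3)A 6/7 satisfied
(2,4)A 6/6 satisfied
(2,5)A 3/3 satisfied
(3,0)B 3/3 satisfied
(3,1)B 5/5 satisfied
(3,2)B 3/6 satisfied
(3,3)A 5/7 satisfied
(3,4)A 6/6 satisfied
(4,2)B 3/5 satisfied
(4,3)A 4/6 satisfied
(4,4)A 4/4 satisfied
(5,0)B 1/1 satisfied
(5,1)B 2/2 satisfied
(5,4)A 2/2 satisfied
All meet the threshold, so the configuration is stable.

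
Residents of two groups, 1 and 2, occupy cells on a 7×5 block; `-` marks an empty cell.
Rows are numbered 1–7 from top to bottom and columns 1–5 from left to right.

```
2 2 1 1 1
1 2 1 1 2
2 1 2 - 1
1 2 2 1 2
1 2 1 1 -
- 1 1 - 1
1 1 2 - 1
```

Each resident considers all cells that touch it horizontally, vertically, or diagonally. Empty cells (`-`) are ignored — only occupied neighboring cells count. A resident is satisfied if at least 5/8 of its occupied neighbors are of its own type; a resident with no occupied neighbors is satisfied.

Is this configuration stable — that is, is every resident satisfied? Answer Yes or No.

No

(1,1)2 2/3 ✓
(1,2)2 2/5 ✗
(1,3)1 3/5 ✗
(1,4)1 4/5 ✓
(1,5)1 2/3 ✓
(2,1)1 1/5 ✗
(2,2)2 4/8 ✗
(2,3)1 4/7 ✗
(2,4)1 5/7 ✓
(2,5)2 0/4 ✗
(3,1)2 2/5 ✗
(3,2)1 3/8 ✗
(3,3)2 3/7 ✗
(3,5)1 2/4 ✗
(4,1)1 2/5 ✗
(4,2)2 4/8 ✗
(4,3)2 3/7 ✗
(4,4)1 3/6 ✗
(4,5)2 0/3 ✗
(5,1)1 2/4 ✗
(5,2)2 2/7 ✗
(5,3)1 4/7 ✗
(5,4)1 4/6 ✓
(6,2)1 5/7 ✓
(6,3)1 4/6 ✓
(6,5)1 2/2 ✓
(7,1)1 2/2 ✓
(7,2)1 3/4 ✓
(7,3)2 0/3 ✗
(7,5)1 1/1 ✓
For instance (1,2) has only 2/5 same-type neighbors, below 5/8.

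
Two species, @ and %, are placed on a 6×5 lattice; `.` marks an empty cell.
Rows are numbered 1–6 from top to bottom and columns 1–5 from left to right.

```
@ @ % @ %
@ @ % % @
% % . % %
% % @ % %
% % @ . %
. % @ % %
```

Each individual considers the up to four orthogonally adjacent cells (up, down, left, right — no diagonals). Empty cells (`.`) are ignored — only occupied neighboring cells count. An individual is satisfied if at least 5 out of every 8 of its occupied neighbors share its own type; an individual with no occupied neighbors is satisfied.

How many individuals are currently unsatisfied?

10

Row 1: (1,1)@ 2/2 ✓ · (1,2)@ 2/3 ✓ · (1,3)% 1/3 ✗ · (1,4)@ 0/3 ✗ · (1,5)% 0/2 ✗
Row 2: (2,1)@ 2/3 ✓ · (2,2)@ 2/4 ✗ · (2,3)% 2/3 ✓ · (2,4)% 2/4 ✗ · (2,5)@ 0/3 ✗
Row 3: (3,1)% 2/3 ✓ · (3,2)% 2/3 ✓ · (3,4)% 3/3 ✓ · (3,5)% 2/3 ✓
Row 4: (4,1)% 3/3 ✓ · (4,2)% 3/4 ✓ · (4,3)@ 1/3 ✗ · (4,4)% 2/3 ✓ · (4,5)% 3/3 ✓
Row 5: (5,1)% 2/2 ✓ · (5,2)% 3/4 ✓ · (5,3)@ 2/3 ✓ · (5,5)% 2/2 ✓
Row 6: (6,2)% 1/2 ✗ · (6,3)@ 1/3 ✗ · (6,4)% 1/2 ✗ · (6,5)% 2/2 ✓
Unsatisfied: (1,3), (1,4), (1,5), (2,2), (2,4), (2,5), (4,3), (6,2), (6,3), (6,4) — 10 in total.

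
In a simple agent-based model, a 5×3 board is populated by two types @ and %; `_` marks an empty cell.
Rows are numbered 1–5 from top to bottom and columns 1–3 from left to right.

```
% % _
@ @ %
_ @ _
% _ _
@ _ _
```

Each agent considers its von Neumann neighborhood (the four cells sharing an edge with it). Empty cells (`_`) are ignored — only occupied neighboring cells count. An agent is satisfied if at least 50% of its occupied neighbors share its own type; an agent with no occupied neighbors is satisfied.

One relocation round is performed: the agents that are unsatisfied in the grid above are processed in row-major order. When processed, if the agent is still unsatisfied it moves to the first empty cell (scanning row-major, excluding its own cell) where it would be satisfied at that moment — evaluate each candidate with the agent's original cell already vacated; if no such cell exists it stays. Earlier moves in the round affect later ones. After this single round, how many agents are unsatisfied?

Initially unsatisfied (in order): (2,3), (4,1), (5,1).
  (2,3) → (1,3).
  (4,1) → (2,3).
  (5,1): now satisfied by earlier moves; stays.
Resulting grid:
% % %
@ @ %
_ @ _
_ _ _
@ _ _
All satisfied now.

0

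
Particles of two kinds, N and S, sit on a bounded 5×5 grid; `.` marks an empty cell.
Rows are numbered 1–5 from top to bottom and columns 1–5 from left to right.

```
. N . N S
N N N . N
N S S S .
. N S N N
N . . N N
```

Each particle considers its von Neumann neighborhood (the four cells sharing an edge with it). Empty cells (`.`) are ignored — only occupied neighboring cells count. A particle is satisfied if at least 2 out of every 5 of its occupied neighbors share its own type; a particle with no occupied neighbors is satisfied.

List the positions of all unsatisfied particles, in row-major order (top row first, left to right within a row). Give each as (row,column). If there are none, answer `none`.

(1,2)N 1/1 ✓
(1,4)N 0/1 ✗
(1,5)S 0/2 ✗
(2,1)N 2/2 ✓
(2,2)N 3/4 ✓
(2,3)N 1/2 ✓
(2,5)N 0/1 ✗
(3,1)N 1/2 ✓
(3,2)S 1/4 ✗
(3,3)S 3/4 ✓
(3,4)S 1/2 ✓
(4,2)N 0/2 ✗
(4,3)S 1/3 ✗
(4,4)N 2/4 ✓
(4,5)N 2/2 ✓
(5,1)N 0/0 ✓
(5,4)N 2/2 ✓
(5,5)N 2/2 ✓

(1,4), (1,5), (2,5), (3,2), (4,2), (4,3)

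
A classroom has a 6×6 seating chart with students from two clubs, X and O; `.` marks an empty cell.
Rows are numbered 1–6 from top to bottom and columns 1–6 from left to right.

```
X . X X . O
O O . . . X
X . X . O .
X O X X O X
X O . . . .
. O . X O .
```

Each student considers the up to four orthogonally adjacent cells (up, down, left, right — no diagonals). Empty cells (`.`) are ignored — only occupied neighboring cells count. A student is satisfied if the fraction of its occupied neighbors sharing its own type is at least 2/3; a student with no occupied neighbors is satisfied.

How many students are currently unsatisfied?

12

(1,1)X 0/1 unhappy
(1,3)X 1/1 ok
(1,4)X 1/1 ok
(1,6)O 0/1 unhappy
(2,1)O 1/3 unhappy
(2,2)O 1/1 ok
(2,6)X 0/1 unhappy
(3,1)X 1/2 unhappy
(3,3)X 1/1 ok
(3,5)O 1/1 ok
(4,1)X 2/3 ok
(4,2)O 1/3 unhappy
(4,3)X 2/3 ok
(4,4)X 1/2 unhappy
(4,5)O 1/3 unhappy
(4,6)X 0/1 unhappy
(5,1)X 1/2 unhappy
(5,2)O 2/3 ok
(6,2)O 1/1 ok
(6,4)X 0/1 unhappy
(6,5)O 0/1 unhappy
Unsatisfied: (1,1), (1,6), (2,1), (2,6), (3,1), (4,2), (4,4), (4,5), (4,6), (5,1), (6,4), (6,5) — 12 in total.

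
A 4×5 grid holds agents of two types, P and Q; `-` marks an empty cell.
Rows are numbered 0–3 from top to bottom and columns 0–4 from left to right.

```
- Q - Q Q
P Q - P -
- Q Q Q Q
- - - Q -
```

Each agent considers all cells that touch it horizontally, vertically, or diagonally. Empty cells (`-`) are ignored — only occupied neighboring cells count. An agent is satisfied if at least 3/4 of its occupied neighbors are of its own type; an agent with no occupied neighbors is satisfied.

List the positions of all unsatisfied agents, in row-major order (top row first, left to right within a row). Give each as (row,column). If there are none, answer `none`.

(0,1)Q 1/2 unhappy
(0,3)Q 1/2 unhappy
(0,4)Q 1/2 unhappy
(1,0)P 0/3 unhappy
(1,1)Q 3/4 ok
(1,3)P 0/5 unhappy
(2,1)Q 2/3 unhappy
(2,2)Q 4/5 ok
(2,3)Q 3/4 ok
(2,4)Q 2/3 unhappy
(3,3)Q 3/3 ok

(0,1), (0,3), (0,4), (1,0), (1,3), (2,1), (2,4)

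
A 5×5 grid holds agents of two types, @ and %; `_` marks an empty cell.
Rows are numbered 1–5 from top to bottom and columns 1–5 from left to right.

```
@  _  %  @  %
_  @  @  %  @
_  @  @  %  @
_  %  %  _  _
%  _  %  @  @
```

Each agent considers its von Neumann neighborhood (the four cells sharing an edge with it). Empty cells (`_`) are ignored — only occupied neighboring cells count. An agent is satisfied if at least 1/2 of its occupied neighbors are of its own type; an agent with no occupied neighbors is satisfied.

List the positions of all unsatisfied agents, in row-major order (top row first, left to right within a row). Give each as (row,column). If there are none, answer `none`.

(1,3), (1,4), (1,5), (2,4), (2,5), (3,4)

(1,1)@ 0/0 ✓
(1,3)% 0/2 ✗
(1,4)@ 0/3 ✗
(1,5)% 0/2 ✗
(2,2)@ 2/2 ✓
(2,3)@ 2/4 ✓
(2,4)% 1/4 ✗
(2,5)@ 1/3 ✗
(3,2)@ 2/3 ✓
(3,3)@ 2/4 ✓
(3,4)% 1/3 ✗
(3,5)@ 1/2 ✓
(4,2)% 1/2 ✓
(4,3)% 2/3 ✓
(5,1)% 0/0 ✓
(5,3)% 1/2 ✓
(5,4)@ 1/2 ✓
(5,5)@ 1/1 ✓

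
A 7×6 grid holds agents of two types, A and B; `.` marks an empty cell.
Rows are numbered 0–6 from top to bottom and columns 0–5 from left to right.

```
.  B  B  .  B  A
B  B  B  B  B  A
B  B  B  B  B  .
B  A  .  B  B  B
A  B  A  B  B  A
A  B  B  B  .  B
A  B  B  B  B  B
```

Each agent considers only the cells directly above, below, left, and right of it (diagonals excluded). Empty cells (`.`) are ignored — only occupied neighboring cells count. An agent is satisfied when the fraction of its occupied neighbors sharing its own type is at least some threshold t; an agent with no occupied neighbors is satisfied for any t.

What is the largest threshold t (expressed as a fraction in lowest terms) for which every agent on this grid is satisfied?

Row 0: (0,1)B 2/2 · (0,2)B 2/2 · (0,4)B 1/2 · (0,5)A 1/2
Row 1: (1,0)B 2/2 · (1,1)B 4/4 · (1,2)B 4/4 · (1,3)B 3/3 · (1,4)B 3/4 · (1,5)A 1/2
Row 2: (2,0)B 3/3 · (2,1)B 3/4 · (2,2)B 3/3 · (2,3)B 4/4 · (2,4)B 3/3
Row 3: (3,0)B 1/3 · (3,1)A 0/3 · (3,3)B 3/3 · (3,4)B 4/4 · (3,5)B 1/2
Row 4: (4,0)A 1/3 · (4,1)B 1/4 · (4,2)A 0/3 · (4,3)B 3/4 · (4,4)B 2/3 · (4,5)A 0/3
Row 5: (5,0)A 2/3 · (5,1)B 3/4 · (5,2)B 3/4 · (5,3)B 3/3 · (5,5)B 1/2
Row 6: (6,0)A 1/2 · (6,1)B 2/3 · (6,2)B 3/3 · (6,3)B 3/3 · (6,4)B 2/2 · (6,5)B 2/2
The smallest same-type fraction is 0/3 at (3,1), which reduces to 0/1. Any threshold above that leaves this agent unsatisfied.

0/1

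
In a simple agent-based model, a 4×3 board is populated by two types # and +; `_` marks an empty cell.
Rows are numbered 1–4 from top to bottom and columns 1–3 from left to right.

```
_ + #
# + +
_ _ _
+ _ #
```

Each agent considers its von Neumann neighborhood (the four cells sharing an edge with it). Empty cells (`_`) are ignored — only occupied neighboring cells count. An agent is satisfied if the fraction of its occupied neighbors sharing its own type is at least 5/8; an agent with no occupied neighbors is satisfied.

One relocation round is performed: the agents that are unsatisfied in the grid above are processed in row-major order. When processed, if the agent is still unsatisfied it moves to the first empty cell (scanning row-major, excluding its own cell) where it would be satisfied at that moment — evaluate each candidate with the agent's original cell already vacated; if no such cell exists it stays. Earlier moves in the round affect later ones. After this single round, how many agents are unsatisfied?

1

Initially unsatisfied (in order): (1,2), (1,3), (2,1), (2,3).
  (1,2) → (3,2).
  (1,3) → (1,1).
  (2,1): no empty cell satisfies it; stays.
  (2,3): now satisfied by earlier moves; stays.
Resulting grid:
# _ _
# + +
_ + _
+ _ #
Unsatisfied now: (2,1).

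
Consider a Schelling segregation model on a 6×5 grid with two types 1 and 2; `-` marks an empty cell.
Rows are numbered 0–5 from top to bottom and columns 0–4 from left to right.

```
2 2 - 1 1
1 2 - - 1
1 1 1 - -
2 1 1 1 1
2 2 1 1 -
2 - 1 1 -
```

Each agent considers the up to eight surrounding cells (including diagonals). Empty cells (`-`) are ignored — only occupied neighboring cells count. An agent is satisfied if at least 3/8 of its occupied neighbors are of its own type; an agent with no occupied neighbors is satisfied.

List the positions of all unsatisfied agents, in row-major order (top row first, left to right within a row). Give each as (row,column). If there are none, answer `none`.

Row 0: (0,0)2 2/3 ok · (0,1)2 2/3 ok · (0,3)1 2/2 ok · (0,4)1 2/2 ok
Row 1: (1,0)1 2/5 ok · (1,1)2 2/6 unhappy · (1,4)1 2/2 ok
Row 2: (2,0)1 3/5 ok · (2,1)1 5/7 ok · (2,2)1 4/5 ok
Row 3: (3,0)2 2/5 ok · (3,1)1 5/8 ok · (3,2)1 6/7 ok · (3,3)1 5/5 ok · (3,4)1 2/2 ok
Row 4: (4,0)2 3/4 ok · (4,1)2 3/7 ok · (4,2)1 6/7 ok · (4,3)1 6/6 ok
Row 5: (5,0)2 2/2 ok · (5,2)1 3/4 ok · (5,3)1 3/3 ok

(1,1)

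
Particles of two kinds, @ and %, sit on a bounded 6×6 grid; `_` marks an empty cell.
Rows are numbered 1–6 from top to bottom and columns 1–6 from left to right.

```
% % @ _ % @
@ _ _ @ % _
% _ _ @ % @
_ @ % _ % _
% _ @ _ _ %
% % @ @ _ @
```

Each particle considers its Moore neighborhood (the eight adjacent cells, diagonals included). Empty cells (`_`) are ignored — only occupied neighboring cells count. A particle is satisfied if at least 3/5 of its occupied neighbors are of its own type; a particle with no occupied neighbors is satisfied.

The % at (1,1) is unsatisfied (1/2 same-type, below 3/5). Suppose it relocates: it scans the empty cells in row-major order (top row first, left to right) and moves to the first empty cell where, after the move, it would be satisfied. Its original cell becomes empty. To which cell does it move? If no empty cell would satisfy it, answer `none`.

(2,6)

Vacating (1,1). Empty cells in order:
  (1,4): 2/4 same-type → still unsatisfied.
  (2,2): 2/4 same-type → still unsatisfied.
  (2,3): 1/4 same-type → still unsatisfied.
  (2,6): 3/5 same-type → satisfied — stop here.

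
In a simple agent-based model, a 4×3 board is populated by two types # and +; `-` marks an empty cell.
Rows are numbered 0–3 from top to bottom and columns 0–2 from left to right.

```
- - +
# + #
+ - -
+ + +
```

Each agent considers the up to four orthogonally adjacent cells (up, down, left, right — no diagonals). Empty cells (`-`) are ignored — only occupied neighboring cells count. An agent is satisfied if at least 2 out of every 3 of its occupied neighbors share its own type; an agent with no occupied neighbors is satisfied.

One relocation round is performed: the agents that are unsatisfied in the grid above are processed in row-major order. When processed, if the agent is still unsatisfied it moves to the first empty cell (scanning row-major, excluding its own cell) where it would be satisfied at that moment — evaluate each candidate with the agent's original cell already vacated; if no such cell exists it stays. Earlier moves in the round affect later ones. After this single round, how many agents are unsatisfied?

Initially unsatisfied (in order): (0,2), (1,0), (1,1), (1,2), (2,0).
  (0,2) → (0,1).
  (1,0): no empty cell satisfies it; stays.
  (1,1) → (2,1).
  (1,2): now satisfied by earlier moves; stays.
  (2,0): now satisfied by earlier moves; stays.
Resulting grid:
- + -
# - #
+ + -
+ + +
Unsatisfied now: (1,0).

1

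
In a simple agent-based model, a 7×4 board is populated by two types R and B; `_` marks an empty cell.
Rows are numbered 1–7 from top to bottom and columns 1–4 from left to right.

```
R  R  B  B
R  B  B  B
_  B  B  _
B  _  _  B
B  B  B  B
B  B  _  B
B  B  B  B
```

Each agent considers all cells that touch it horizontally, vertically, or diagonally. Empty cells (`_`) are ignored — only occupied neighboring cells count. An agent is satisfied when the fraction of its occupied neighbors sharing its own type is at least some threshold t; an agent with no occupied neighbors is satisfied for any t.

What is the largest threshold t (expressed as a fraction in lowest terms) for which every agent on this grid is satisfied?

(1,1)R 2/3
(1,2)R 2/5
(1,3)B 4/5
(1,4)B 3/3
(2,1)R 2/4
(2,2)B 4/7
(2,3)B 6/7
(2,4)B 4/4
(3,2)B 4/5
(3,3)B 5/5
(4,1)B 3/3
(4,4)B 3/3
(5,1)B 4/4
(5,2)B 5/5
(5,3)B 5/5
(5,4)B 3/3
(6,1)B 5/5
(6,2)B 7/7
(6,4)B 4/4
(7,1)B 3/3
(7,2)B 4/4
(7,3)B 4/4
(7,4)B 2/2
The smallest same-type fraction is 2/5 at (1,2), which reduces to 2/5. Any threshold above that leaves this agent unsatisfied.

2/5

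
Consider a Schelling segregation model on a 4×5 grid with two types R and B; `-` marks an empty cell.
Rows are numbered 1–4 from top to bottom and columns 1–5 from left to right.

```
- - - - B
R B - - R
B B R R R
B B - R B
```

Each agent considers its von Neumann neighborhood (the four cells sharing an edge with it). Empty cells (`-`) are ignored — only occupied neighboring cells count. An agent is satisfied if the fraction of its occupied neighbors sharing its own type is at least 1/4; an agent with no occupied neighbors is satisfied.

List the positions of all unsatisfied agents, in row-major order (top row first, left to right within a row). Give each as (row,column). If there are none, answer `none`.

(1,5), (2,1), (4,5)

(1,5)B 0/1 unhappy
(2,1)R 0/2 unhappy
(2,2)B 1/2 ok
(2,5)R 1/2 ok
(3,1)B 2/3 ok
(3,2)B 3/4 ok
(3,3)R 1/2 ok
(3,4)R 3/3 ok
(3,5)R 2/3 ok
(4,1)B 2/2 ok
(4,2)B 2/2 ok
(4,4)R 1/2 ok
(4,5)B 0/2 unhappy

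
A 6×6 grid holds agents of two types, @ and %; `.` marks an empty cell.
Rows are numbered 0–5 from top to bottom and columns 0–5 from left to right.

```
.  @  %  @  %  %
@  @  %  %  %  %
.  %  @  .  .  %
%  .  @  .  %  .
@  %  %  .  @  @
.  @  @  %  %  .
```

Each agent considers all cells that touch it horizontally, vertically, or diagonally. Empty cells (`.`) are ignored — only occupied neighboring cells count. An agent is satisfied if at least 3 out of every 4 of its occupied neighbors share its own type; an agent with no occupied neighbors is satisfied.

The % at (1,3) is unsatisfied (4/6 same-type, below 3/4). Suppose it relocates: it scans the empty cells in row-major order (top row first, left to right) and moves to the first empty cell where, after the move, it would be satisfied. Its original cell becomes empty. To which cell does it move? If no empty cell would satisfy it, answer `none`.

(2,4)

Vacating (1,3). Empty cells in order:
  (0,0): 0/3 same-type → still unsatisfied.
  (2,0): 2/4 same-type → still unsatisfied.
  (2,3): 3/5 same-type → still unsatisfied.
  (2,4): 4/4 same-type → satisfied — stop here.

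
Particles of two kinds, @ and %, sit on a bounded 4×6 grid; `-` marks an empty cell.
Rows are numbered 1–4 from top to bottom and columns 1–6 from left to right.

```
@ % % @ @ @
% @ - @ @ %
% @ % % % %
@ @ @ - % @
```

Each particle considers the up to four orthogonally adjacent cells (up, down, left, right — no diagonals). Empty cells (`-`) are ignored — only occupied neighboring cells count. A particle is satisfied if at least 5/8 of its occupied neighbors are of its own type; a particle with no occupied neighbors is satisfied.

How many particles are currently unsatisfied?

15

Row 1: (1,1)@ 0/2 not · (1,2)% 1/3 not · (1,3)% 1/2 not · (1,4)@ 2/3 satisfied · (1,5)@ 3/3 satisfied · (1,6)@ 1/2 not
Row 2: (2,1)% 1/3 not · (2,2)@ 1/3 not · (2,4)@ 2/3 satisfied · (2,5)@ 2/4 not · (2,6)% 1/3 not
Row 3: (3,1)% 1/3 not · (3,2)@ 2/4 not · (3,3)% 1/3 not · (3,4)% 2/3 satisfied · (3,5)% 3/4 satisfied · (3,6)% 2/3 satisfied
Row 4: (4,1)@ 1/2 not · (4,2)@ 3/3 satisfied · (4,3)@ 1/2 not · (4,5)% 1/2 not · (4,6)@ 0/2 not
Unsatisfied: (1,1), (1,2), (1,3), (1,6), (2,1), (2,2), (2,5), (2,6), (3,1), (3,2), (3,3), (4,1), (4,3), (4,5), (4,6) — 15 in total.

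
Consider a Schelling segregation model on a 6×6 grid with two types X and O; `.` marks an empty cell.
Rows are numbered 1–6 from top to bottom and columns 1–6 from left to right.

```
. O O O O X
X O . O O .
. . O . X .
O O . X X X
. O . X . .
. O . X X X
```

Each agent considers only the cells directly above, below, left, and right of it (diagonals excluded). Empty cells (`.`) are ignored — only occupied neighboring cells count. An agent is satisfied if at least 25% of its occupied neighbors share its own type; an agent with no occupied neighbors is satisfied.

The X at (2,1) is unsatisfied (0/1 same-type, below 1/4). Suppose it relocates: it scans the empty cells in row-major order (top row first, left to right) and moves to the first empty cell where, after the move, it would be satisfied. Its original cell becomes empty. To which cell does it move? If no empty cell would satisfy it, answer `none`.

(2,6)

Vacating (2,1). Empty cells in order:
  (1,1): 0/1 same-type → still unsatisfied.
  (2,3): 0/4 same-type → still unsatisfied.
  (2,6): 1/2 same-type → satisfied — stop here.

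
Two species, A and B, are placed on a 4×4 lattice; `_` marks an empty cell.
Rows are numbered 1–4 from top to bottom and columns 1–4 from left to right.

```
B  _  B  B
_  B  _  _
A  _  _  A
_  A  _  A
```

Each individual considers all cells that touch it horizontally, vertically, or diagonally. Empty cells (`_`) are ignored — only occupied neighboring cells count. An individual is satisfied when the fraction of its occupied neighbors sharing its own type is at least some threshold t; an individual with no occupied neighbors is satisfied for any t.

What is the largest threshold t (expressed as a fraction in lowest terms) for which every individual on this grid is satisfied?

(1,1)B 1/1
(1,3)B 2/2
(1,4)B 1/1
(2,2)B 2/3
(3,1)A 1/2
(3,4)A 1/1
(4,2)A 1/1
(4,4)A 1/1
The smallest same-type fraction is 1/2 at (3,1), which reduces to 1/2. Any threshold above that leaves this individual unsatisfied.

1/2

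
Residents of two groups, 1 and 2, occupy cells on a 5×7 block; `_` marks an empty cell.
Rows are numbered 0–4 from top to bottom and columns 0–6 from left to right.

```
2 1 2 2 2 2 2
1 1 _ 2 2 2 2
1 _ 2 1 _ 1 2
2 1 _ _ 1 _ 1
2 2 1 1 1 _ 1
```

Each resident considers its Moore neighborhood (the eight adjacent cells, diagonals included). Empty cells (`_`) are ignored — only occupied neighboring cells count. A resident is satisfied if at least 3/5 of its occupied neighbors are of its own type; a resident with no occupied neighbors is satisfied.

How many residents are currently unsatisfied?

(0,0)2 0/3 ✗
(0,1)1 2/4 ✗
(0,2)2 2/4 ✗
(0,3)2 4/4 ✓
(0,4)2 5/5 ✓
(0,5)2 5/5 ✓
(0,6)2 3/3 ✓
(1,0)1 3/4 ✓
(1,1)1 3/6 ✗
(1,3)2 5/6 ✓
(1,4)2 5/7 ✓
(1,5)2 6/7 ✓
(1,6)2 4/5 ✓
(2,0)1 3/4 ✓
(2,2)2 1/4 ✗
(2,3)1 1/4 ✗
(2,5)1 2/6 ✗
(2,6)2 2/4 ✗
(3,0)2 2/4 ✗
(3,1)1 2/6 ✗
(3,4)1 4/4 ✓
(3,6)1 2/3 ✓
(4,0)2 2/3 ✓
(4,1)2 2/4 ✗
(4,2)1 2/3 ✓
(4,3)1 3/3 ✓
(4,4)1 2/2 ✓
(4,6)1 1/1 ✓
Unsatisfied: (0,0), (0,1), (0,2), (1,1), (2,2), (2,3), (2,5), (2,6), (3,0), (3,1), (4,1) — 11 in total.

11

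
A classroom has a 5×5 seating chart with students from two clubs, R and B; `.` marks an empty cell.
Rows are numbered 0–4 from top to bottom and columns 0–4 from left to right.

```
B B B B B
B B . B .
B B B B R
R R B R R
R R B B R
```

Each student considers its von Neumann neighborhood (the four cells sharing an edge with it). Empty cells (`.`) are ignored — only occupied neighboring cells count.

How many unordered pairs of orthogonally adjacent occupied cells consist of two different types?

Scan each occupied cell's neighbors to the right and below so each pair is counted once.
Row 0: B(0,0)–B(0,1)= B(0,0)–B(1,0)= B(0,1)–B(0,2)= B(0,1)–B(1,1)= B(0,2)–B(0,3)= B(0,3)–B(0,4)= B(0,3)–B(1,3)=  → 0/7 unlike.
Row 1: B(1,0)–B(1,1)= B(1,0)–B(2,0)= B(1,1)–B(2,1)= B(1,3)–B(2,3)=  → 0/4 unlike.
Row 2: B(2,0)–B(2,1)= B(2,0)–R(3,0)≠ B(2,1)–B(2,2)= B(2,1)–R(3,1)≠ B(2,2)–B(2,3)= B(2,2)–B(3,2)= B(2,3)–R(2,4)≠ B(2,3)–R(3,3)≠ R(2,4)–R(3,4)=  → 4/9 unlike.
Row 3: R(3,0)–R(3,1)= R(3,0)–R(4,0)= R(3,1)–B(3,2)≠ R(3,1)–R(4,1)= B(3,2)–R(3,3)≠ B(3,2)–B(4,2)= R(3,3)–R(3,4)= R(3,3)–B(4,3)≠ R(3,4)–R(4,4)=  → 3/9 unlike.
Row 4: R(4,0)–R(4,1)= R(4,1)–B(4,2)≠ B(4,2)–B(4,3)= B(4,3)–R(4,4)≠  → 2/4 unlike.
Total adjacent occupied pairs: 33; unlike-type pairs: 9.

9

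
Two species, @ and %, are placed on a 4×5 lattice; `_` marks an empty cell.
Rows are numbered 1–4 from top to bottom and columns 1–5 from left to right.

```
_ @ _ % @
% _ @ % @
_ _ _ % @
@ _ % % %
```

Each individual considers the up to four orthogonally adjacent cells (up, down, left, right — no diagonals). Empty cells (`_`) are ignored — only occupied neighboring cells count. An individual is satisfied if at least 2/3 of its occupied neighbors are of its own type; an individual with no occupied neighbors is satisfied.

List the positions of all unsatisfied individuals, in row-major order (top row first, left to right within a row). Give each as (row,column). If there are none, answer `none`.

(1,4), (1,5), (2,3), (2,4), (3,5), (4,5)

Row 1: (1,2)@ 0/0 ✓ · (1,4)% 1/2 ✗ · (1,5)@ 1/2 ✗
Row 2: (2,1)% 0/0 ✓ · (2,3)@ 0/1 ✗ · (2,4)% 2/4 ✗ · (2,5)@ 2/3 ✓
Row 3: (3,4)% 2/3 ✓ · (3,5)@ 1/3 ✗
Row 4: (4,1)@ 0/0 ✓ · (4,3)% 1/1 ✓ · (4,4)% 3/3 ✓ · (4,5)% 1/2 ✗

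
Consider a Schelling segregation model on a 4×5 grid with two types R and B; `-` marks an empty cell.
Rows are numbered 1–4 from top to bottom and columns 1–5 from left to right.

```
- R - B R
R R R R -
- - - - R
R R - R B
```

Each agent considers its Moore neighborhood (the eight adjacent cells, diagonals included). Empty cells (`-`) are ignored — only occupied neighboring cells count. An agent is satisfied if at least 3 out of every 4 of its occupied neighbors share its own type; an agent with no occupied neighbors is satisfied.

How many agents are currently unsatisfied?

5

(1,2)R 3/3 ✓
(1,4)B 0/3 ✗
(1,5)R 1/2 ✗
(2,1)R 2/2 ✓
(2,2)R 3/3 ✓
(2,3)R 3/4 ✓
(2,4)R 3/4 ✓
(3,5)R 2/3 ✗
(4,1)R 1/1 ✓
(4,2)R 1/1 ✓
(4,4)R 1/2 ✗
(4,5)B 0/2 ✗
Unsatisfied: (1,4), (1,5), (3,5), (4,4), (4,5) — 5 in total.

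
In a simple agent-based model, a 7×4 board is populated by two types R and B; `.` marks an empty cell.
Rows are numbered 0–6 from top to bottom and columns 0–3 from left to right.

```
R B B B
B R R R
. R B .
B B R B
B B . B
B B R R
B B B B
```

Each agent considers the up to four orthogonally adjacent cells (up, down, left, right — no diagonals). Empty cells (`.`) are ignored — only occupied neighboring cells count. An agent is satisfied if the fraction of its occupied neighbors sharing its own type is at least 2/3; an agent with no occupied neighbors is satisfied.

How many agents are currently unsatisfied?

16

Row 0: (0,0)R 0/2 ✗ · (0,1)B 1/3 ✗ · (0,2)B 2/3 ✓ · (0,3)B 1/2 ✗
Row 1: (1,0)B 0/2 ✗ · (1,1)R 2/4 ✗ · (1,2)R 2/4 ✗ · (1,3)R 1/2 ✗
Row 2: (2,1)R 1/3 ✗ · (2,2)B 0/3 ✗
Row 3: (3,0)B 2/2 ✓ · (3,1)B 2/4 ✗ · (3,2)R 0/3 ✗ · (3,3)B 1/2 ✗
Row 4: (4,0)B 3/3 ✓ · (4,1)B 3/3 ✓ · (4,3)B 1/2 ✗
Row 5: (5,0)B 3/3 ✓ · (5,1)B 3/4 ✓ · (5,2)R 1/3 ✗ · (5,3)R 1/3 ✗
Row 6: (6,0)B 2/2 ✓ · (6,1)B 3/3 ✓ · (6,2)B 2/3 ✓ · (6,3)B 1/2 ✗
Unsatisfied: (0,0), (0,1), (0,3), (1,0), (1,1), (1,2), (1,3), (2,1), (2,2), (3,1), (3,2), (3,3), (4,3), (5,2), (5,3), (6,3) — 16 in total.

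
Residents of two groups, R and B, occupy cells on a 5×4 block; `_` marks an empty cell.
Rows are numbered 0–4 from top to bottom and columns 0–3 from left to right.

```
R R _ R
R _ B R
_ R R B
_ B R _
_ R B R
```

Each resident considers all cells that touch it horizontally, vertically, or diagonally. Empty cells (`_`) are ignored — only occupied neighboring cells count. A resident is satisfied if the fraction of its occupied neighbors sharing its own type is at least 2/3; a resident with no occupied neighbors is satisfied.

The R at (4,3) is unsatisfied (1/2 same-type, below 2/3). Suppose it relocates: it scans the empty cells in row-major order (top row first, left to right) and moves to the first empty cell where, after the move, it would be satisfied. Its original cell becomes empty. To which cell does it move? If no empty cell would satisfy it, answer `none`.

(0,2)

Vacating (4,3). Empty cells in order:
  (0,2): 3/4 same-type → satisfied — stop here.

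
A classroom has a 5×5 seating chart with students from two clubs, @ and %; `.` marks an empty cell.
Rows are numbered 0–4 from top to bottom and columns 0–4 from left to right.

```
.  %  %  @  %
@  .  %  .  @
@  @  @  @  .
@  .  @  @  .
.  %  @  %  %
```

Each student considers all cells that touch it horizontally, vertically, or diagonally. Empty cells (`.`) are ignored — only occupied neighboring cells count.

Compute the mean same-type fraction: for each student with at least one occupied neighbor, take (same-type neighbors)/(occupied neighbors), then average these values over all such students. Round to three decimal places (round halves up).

Row 0: (0,1)% 2/3 · (0,2)% 2/3 · (0,3)@ 1/4 · (0,4)% 0/2
Row 1: (1,0)@ 2/3 · (1,2)% 2/6 · (1,4)@ 2/3
Row 2: (2,0)@ 3/3 · (2,1)@ 5/6 · (2,2)@ 4/5 · (2,3)@ 4/5
Row 3: (3,0)@ 2/3 · (3,2)@ 5/7 · (3,3)@ 4/6
Row 4: (4,1)% 0/3 · (4,2)@ 2/4 · (4,3)% 1/4 · (4,4)% 1/2
Sum over 18 students: 2/3 + 2/3 + 1/4 + 0/2 + 2/3 + 2/6 + 2/3 + 3/3 + 5/6 + 4/5 + 4/5 + 2/3 + 5/7 + 4/6 + 0/3 + 2/4 + 1/4 + 1/2 = 1048/105; mean = 1048/105 ÷ 18 = 524/945 = 0.554497… → 0.554.

0.554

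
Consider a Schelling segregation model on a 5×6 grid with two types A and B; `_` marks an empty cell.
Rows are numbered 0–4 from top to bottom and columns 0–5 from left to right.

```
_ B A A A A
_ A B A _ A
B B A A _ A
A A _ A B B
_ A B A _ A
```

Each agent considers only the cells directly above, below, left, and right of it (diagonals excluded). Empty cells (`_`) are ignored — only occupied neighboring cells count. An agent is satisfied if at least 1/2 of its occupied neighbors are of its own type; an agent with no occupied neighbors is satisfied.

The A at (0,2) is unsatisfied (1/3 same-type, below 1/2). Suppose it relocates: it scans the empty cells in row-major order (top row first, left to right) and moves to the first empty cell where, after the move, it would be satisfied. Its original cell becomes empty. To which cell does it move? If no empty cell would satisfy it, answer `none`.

(1,0)

Vacating (0,2). Empty cells in order:
  (0,0): 0/1 same-type → still unsatisfied.
  (1,0): 1/2 same-type → satisfied — stop here.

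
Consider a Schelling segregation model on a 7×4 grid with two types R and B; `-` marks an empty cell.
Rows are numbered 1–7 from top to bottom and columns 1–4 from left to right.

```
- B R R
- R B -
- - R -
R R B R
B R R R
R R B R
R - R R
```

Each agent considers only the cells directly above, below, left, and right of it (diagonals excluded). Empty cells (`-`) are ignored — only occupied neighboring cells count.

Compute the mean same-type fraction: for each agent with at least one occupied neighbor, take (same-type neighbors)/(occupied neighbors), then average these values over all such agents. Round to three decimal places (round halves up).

0.464

(1,2)B 0/2
(1,3)R 1/3
(1,4)R 1/1
(2,2)R 0/2
(2,3)B 0/3
(3,3)R 0/2
(4,1)R 1/2
(4,2)R 2/3
(4,3)B 0/4
(4,4)R 1/2
(5,1)B 0/3
(5,2)R 3/4
(5,3)R 2/4
(5,4)R 3/3
(6,1)R 2/3
(6,2)R 2/3
(6,3)B 0/4
(6,4)R 2/3
(7,1)R 1/1
(7,3)R 1/2
(7,4)R 2/2
Sum over 21 agents: 0/2 + 1/3 + 1/1 + 0/2 + 0/3 + 0/2 + 1/2 + 2/3 + 0/4 + 1/2 + 0/3 + 3/4 + 2/4 + 3/3 + 2/3 + 2/3 + 0/4 + 2/3 + 1/1 + 1/2 + 2/2 = 39/4; mean = 39/4 ÷ 21 = 13/28 = 0.464285… → 0.464.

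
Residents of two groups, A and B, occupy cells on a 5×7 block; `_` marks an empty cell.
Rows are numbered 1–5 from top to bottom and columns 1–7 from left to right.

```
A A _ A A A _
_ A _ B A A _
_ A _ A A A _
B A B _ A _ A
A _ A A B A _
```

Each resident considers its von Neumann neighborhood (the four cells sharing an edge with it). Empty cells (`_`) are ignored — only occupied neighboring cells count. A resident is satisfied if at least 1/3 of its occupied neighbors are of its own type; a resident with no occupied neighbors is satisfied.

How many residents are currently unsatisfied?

6

(1,1)A 1/1 ✓
(1,2)A 2/2 ✓
(1,4)A 1/2 ✓
(1,5)A 3/3 ✓
(1,6)A 2/2 ✓
(2,2)A 2/2 ✓
(2,4)B 0/3 ✗
(2,5)A 3/4 ✓
(2,6)A 3/3 ✓
(3,2)A 2/2 ✓
(3,4)A 1/2 ✓
(3,5)A 4/4 ✓
(3,6)A 2/2 ✓
(4,1)B 0/2 ✗
(4,2)A 1/3 ✓
(4,3)B 0/2 ✗
(4,5)A 1/2 ✓
(4,7)A 0/0 ✓
(5,1)A 0/1 ✗
(5,3)A 1/2 ✓
(5,4)A 1/2 ✓
(5,5)B 0/3 ✗
(5,6)A 0/1 ✗
Unsatisfied: (2,4), (4,1), (4,3), (5,1), (5,5), (5,6) — 6 in total.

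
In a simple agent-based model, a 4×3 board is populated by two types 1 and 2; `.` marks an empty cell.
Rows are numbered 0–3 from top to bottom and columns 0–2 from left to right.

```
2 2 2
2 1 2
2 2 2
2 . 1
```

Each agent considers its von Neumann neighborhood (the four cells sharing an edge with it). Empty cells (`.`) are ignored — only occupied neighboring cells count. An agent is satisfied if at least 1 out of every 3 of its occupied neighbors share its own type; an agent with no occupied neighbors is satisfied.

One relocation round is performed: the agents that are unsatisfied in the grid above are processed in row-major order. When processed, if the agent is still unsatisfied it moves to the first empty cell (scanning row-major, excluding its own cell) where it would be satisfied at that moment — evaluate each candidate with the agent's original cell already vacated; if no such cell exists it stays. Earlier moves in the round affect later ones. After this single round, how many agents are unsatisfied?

0

Initially unsatisfied (in order): (1,1), (3,2).
  (1,1) → (3,1).
  (3,2): now satisfied by earlier moves; stays.
Resulting grid:
2 2 2
2 . 2
2 2 2
2 1 1
All satisfied now.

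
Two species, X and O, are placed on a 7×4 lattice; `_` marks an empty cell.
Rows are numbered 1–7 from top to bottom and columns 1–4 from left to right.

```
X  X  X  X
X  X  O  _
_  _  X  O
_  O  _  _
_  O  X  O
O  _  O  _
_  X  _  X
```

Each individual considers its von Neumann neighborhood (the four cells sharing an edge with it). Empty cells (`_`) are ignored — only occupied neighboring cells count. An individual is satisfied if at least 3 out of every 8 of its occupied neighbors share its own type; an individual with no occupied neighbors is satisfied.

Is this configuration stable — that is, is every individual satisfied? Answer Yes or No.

Row 1: (1,1)X 2/2 satisfied · (1,2)X 3/3 satisfied · (1,3)X 2/3 satisfied · (1,4)X 1/1 satisfied
Row 2: (2,1)X 2/2 satisfied · (2,2)X 2/3 satisfied · (2,3)O 0/3 not
Row 3: (3,3)X 0/2 not · (3,4)O 0/1 not
Row 4: (4,2)O 1/1 satisfied
Row 5: (5,2)O 1/2 satisfied · (5,3)X 0/3 not · (5,4)O 0/1 not
Row 6: (6,1)O 0/0 satisfied · (6,3)O 0/1 not
Row 7: (7,2)X 0/0 satisfied · (7,4)X 0/0 satisfied
For instance (2,3) has only 0/3 same-type neighbors, below 3/8.

No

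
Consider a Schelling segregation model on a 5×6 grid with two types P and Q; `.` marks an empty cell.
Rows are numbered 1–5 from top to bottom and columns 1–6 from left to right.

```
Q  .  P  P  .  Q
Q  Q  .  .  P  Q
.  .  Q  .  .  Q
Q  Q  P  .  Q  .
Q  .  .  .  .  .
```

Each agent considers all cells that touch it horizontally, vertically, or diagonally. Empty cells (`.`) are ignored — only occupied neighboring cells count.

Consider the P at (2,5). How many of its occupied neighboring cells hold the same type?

1

Occupied neighbors of (2,5): (1,4)=P, (1,6)=Q, (2,6)=Q, (3,6)=Q.
Same type (P): 1 of 4.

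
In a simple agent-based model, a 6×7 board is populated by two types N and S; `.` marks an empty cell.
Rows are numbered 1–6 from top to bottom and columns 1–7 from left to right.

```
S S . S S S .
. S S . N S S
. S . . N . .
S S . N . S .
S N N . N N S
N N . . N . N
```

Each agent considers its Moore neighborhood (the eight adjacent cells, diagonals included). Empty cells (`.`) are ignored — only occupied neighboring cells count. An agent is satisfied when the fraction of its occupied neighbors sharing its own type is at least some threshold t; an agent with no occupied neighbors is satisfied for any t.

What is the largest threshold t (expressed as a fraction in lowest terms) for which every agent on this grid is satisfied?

(1,1)S 2/2
(1,2)S 3/3
(1,4)S 2/3
(1,5)S 3/4
(1,6)S 3/4
(2,2)S 4/4
(2,3)S 4/4
(2,5)N 1/5
(2,6)S 3/5
(2,7)S 2/2
(3,2)S 4/4
(3,5)N 2/4
(4,1)S 3/4
(4,2)S 3/5
(4,4)N 3/3
(4,6)S 1/4
(5,1)S 2/5
(5,2)N 3/6
(5,3)N 3/4
(5,5)N 3/4
(5,6)N 3/5
(5,7)S 1/3
(6,1)N 2/3
(6,2)N 3/4
(6,5)N 2/2
(6,7)N 1/2
The smallest same-type fraction is 1/5 at (2,5), which reduces to 1/5. Any threshold above that leaves this agent unsatisfied.

1/5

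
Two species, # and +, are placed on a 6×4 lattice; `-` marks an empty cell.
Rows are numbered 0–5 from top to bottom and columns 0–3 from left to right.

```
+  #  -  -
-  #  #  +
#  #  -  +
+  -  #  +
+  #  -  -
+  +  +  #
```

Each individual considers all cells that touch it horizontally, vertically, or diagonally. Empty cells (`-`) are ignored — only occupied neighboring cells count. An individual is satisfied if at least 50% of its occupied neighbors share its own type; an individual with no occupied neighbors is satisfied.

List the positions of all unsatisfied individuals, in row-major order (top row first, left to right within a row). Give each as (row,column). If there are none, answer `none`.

(0,0), (3,0), (4,1), (5,2), (5,3)

Row 0: (0,0)+ 0/2 not · (0,1)# 2/3 satisfied
Row 1: (1,1)# 4/5 satisfied · (1,2)# 3/5 satisfied · (1,3)+ 1/2 satisfied
Row 2: (2,0)# 2/3 satisfied · (2,1)# 4/5 satisfied · (2,3)+ 2/4 satisfied
Row 3: (3,0)+ 1/4 not · (3,2)# 2/4 satisfied · (3,3)+ 1/2 satisfied
Row 4: (4,0)+ 3/4 satisfied · (4,1)# 1/6 not
Row 5: (5,0)+ 2/3 satisfied · (5,1)+ 3/4 satisfied · (5,2)+ 1/3 not · (5,3)# 0/1 not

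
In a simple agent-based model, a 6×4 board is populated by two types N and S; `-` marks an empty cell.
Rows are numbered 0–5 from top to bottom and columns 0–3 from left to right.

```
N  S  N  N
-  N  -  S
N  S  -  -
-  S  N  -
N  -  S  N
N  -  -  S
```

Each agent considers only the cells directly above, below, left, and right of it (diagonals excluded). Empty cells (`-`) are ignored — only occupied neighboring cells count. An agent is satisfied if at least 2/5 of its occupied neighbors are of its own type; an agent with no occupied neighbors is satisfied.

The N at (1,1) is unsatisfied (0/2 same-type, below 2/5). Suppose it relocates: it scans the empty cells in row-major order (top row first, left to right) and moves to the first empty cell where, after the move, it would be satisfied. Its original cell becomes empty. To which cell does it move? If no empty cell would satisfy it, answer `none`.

Vacating (1,1). Empty cells in order:
  (1,0): 2/2 same-type → satisfied — stop here.

(1,0)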